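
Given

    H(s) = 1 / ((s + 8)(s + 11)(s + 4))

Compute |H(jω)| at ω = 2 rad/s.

Substitute s = j2: numerator = 1, denominator = 260 + j320.
|H(j2)| = |1| / |260 + j320| = 1 / 412.31 ≈ 0.002425.

|H(j2)| ≈ 0.002425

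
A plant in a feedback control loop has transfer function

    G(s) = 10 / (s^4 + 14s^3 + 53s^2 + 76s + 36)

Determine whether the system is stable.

The denominator s^4 + 14s^3 + 53s^2 + 76s + 36 factors as (s + 2)^2(s + 1)(s + 9), giving poles at s = -2, -2, -1, -9.
Since all poles lie strictly in the left half-plane, the system is stable.

stable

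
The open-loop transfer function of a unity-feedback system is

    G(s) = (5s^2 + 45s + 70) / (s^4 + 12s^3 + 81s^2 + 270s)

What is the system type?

Type 1

Factor s from the denominator: s^4 + 12s^3 + 81s^2 + 270s = s·(s^3 + 12s^2 + 81s + 270).
There is 1 pole at the origin, so the system is Type 1.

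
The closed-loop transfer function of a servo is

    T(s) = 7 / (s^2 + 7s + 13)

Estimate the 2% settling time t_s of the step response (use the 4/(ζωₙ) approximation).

t_s ≈ 1.143 s

Comparing s^2 + 7s + 13 to s^2 + 2ζωₙs + ωₙ²: ωₙ = √13 ≈ 3.606 rad/s and ζ = 7/(2·√13) ≈ 0.9707.
ζωₙ = 7/2 = 3.5, so t_s ≈ 4/(ζωₙ) = 4/3.5 ≈ 1.143 s.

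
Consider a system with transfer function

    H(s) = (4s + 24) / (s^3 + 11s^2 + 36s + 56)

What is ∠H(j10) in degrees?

At s = j10: numerator = 24 + j40, denominator = -1044 - j640.
∠H = ∠num − ∠den = 59.036° − (-148.49°) = 207.5°, which wraps to -152.5°.

∠H(j10) ≈ -152.5°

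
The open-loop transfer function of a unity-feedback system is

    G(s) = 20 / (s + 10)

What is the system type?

Type 0

The denominator has no factor of s at the origin — no free integrator — so this is a Type 0 system.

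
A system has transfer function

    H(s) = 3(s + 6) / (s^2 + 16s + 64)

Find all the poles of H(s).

The poles are the roots of the denominator s^2 + 16s + 64 = 0.
Factoring: (s + 8)^2 = 0, so s = -8 and s = -8.

s = -8, -8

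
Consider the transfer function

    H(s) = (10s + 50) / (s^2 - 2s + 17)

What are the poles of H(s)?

The poles are the roots of the denominator s^2 - 2s + 17 = 0.
Using the quadratic formula: s = (2 ± √(-64))/2 = 1 ± 4j.

s = 1 ± 4j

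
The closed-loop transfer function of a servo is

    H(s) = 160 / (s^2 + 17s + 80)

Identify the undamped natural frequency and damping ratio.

Compare the denominator to the standard form s^2 + 2ζωₙs + ωₙ².
ωₙ² = 80, so ωₙ = √80 ≈ 8.944 rad/s.
2ζωₙ = 17, so ζ = 17/(2·√80) ≈ 0.9503.

ωₙ ≈ 8.944 rad/s, ζ ≈ 0.9503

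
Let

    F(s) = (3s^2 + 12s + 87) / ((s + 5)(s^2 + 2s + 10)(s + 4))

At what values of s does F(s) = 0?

s = -2 + 5j, -2 - 5j

Set the numerator to zero: 3s^2 + 12s + 87 = 0, i.e. 3·(s^2 + 4s + 29) = 0.
Factoring: (s^2 + 4s + 29) = 0.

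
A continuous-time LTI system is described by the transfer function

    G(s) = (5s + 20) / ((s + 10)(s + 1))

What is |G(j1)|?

|G(j1)| ≈ 1.451

Substitute s = j1: numerator = 20 + j5, denominator = 9 + j11.
|G(j1)| = |20 + j5| / |9 + j11| = 20.616 / 14.213 ≈ 1.451.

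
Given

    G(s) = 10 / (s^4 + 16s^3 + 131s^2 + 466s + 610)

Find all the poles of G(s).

The poles are the roots of the denominator s^4 + 16s^3 + 131s^2 + 466s + 610 = 0.
No real roots exist; factor into two real quadratics: (s^2 + 10s + 61)(s^2 + 6s + 10) = 0.
Each quadratic gives a conjugate pair via the quadratic formula.

s = -5 ± 6j, -3 ± j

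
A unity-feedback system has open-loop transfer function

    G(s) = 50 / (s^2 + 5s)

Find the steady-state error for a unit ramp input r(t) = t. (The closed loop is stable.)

G(s) has one pole at the origin.
This is a Type 1 system. Kv = lim_{s→0} s·G(s) = 50/5 = 10.
e_ss = 1/Kv = 1/(10) = 1/10 ≈ 0.1000.

e_ss = 0.1000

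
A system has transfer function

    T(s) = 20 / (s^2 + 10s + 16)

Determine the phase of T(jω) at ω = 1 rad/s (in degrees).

At s = j1: numerator = 20, denominator = 15 + j10.
∠T = ∠num − ∠den = 0° − (33.690°) = -33.69°.

∠T(j1) ≈ -33.69°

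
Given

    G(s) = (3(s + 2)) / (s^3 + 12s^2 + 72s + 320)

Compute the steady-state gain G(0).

G(0) = 3/160 ≈ 0.01875

Set s = 0: G(0) = (6) / (320) = 3/160.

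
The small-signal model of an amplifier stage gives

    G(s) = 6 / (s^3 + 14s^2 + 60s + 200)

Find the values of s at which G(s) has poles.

s = -2 ± 4j, -10

The poles are the roots of the denominator s^3 + 14s^2 + 60s + 200 = 0.
Trying s = -10: the polynomial evaluates to 0, so (s + 10) is a factor.
Dividing out leaves s^2 + 4s + 20 = 0.
The quadratic formula then gives s = -2 ± 4j.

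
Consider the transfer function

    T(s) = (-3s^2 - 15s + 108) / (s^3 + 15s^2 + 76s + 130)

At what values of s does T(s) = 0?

s = -9, 4

Set the numerator to zero: -3s^2 - 15s + 108 = 0, i.e. -3·(s^2 + 5s - 36) = 0.
Factoring: (s + 9)(s - 4) = 0.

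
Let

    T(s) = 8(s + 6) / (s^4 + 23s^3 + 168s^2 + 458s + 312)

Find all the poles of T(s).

The poles are the roots of the denominator s^4 + 23s^3 + 168s^2 + 458s + 312 = 0.
Trying s = -12: the polynomial evaluates to 0, so (s + 12) is a factor.
Dividing out leaves s^3 + 11s^2 + 36s + 26 = 0.
This factors further as (s^2 + 10s + 26)(s + 1) = 0.

s = -5 ± j, -12, -1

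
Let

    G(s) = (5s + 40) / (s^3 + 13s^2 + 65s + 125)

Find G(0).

Set s = 0: G(0) = (40) / (125) = 8/25.

G(0) = 8/25 ≈ 0.3200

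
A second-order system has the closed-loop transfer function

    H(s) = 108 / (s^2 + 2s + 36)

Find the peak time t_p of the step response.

Comparing s^2 + 2s + 36 to s^2 + 2ζωₙs + ωₙ²: ωₙ = 6 rad/s and ζ = 2/(2·6) ≈ 0.1667.
ζωₙ = 2/2 = 1, so ω_d = ωₙ√(1−ζ²) = √(ωₙ² − (ζωₙ)²) = √(36 − 1²) = √35 ≈ 5.916 rad/s.
t_p = π/ω_d = π/5.916 ≈ 0.5310 s.

t_p ≈ 0.5310 s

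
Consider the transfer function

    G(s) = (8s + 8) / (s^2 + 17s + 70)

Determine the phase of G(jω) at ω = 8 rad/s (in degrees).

∠G(j8) ≈ -4.599°

At s = j8: numerator = 8 + j64, denominator = 6 + j136.
∠G = ∠num − ∠den = 82.875° − (87.474°) = -4.599°.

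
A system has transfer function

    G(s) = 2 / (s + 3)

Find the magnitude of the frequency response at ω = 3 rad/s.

Substitute s = j3: numerator = 2, denominator = 3 + j3.
|G(j3)| = |2| / |3 + j3| = 2 / 4.2426 ≈ 0.4714.

|G(j3)| ≈ 0.4714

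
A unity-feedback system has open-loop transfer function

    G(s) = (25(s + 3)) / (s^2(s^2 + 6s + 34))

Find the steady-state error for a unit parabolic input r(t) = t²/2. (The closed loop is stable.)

G(s) has 2 poles at the origin.
This is a Type 2 system. Ka = lim_{s→0} s^2·G(s) = 75/34.
e_ss = 1/Ka = 1/(75/34) = 34/75 ≈ 0.4533.

e_ss = 0.4533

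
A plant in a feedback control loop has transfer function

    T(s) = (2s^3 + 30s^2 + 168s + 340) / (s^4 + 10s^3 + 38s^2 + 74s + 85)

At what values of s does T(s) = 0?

s = -5 + 3j, -5 - 3j, -5

Set the numerator to zero: 2s^3 + 30s^2 + 168s + 340 = 0, i.e. 2·(s^3 + 15s^2 + 84s + 170) = 0.
Factoring: (s^2 + 10s + 34)(s + 5) = 0.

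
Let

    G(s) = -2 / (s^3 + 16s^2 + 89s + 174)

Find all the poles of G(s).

s = -5 ± 2j, -6

The poles are the roots of the denominator s^3 + 16s^2 + 89s + 174 = 0.
Trying s = -6: the polynomial evaluates to 0, so (s + 6) is a factor.
Dividing out leaves s^2 + 10s + 29 = 0.
The quadratic formula then gives s = -5 ± 2j.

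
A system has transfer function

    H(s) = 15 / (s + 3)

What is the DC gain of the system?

Set s = 0: H(0) = (15) / (3) = 5.

H(0) = 5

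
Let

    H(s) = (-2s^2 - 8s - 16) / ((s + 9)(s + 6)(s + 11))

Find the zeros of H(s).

s = -2 + 2j, -2 - 2j

Set the numerator to zero: -2s^2 - 8s - 16 = 0, i.e. -2·(s^2 + 4s + 8) = 0.
Factoring: (s^2 + 4s + 8) = 0.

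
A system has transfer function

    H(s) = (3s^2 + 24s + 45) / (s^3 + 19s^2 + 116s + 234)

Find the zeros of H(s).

s = -3, -5

Set the numerator to zero: 3s^2 + 24s + 45 = 0, i.e. 3·(s^2 + 8s + 15) = 0.
Factoring: (s + 3)(s + 5) = 0.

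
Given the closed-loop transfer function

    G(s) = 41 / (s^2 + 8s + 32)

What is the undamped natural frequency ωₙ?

Compare the denominator to the standard form s^2 + 2ζωₙs + ωₙ².
ωₙ² = 32, so ωₙ = √32 ≈ 5.657 rad/s.

ωₙ ≈ 5.657 rad/s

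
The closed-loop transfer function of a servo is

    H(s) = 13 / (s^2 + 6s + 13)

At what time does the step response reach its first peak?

t_p ≈ 1.571 s

Comparing s^2 + 6s + 13 to s^2 + 2ζωₙs + ωₙ²: ωₙ = √13 ≈ 3.606 rad/s and ζ = 6/(2·√13) ≈ 0.8321.
ζωₙ = 6/2 = 3, so ω_d = ωₙ√(1−ζ²) = √(ωₙ² − (ζωₙ)²) = √(13 − 3²) = √4 = 2 rad/s.
t_p = π/ω_d = π/2 ≈ 1.571 s.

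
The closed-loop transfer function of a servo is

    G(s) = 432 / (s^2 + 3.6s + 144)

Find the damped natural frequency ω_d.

Comparing s^2 + 3.6s + 144 to s^2 + 2ζωₙs + ωₙ²: ωₙ = 12 rad/s and ζ = 3.6/(2·12) = 0.15.
ζωₙ = 3.6/2 = 1.8, so ω_d = ωₙ√(1−ζ²) = √(ωₙ² − (ζωₙ)²) = √(144 − 1.8²) = √140.76 ≈ 11.86 rad/s.

ω_d ≈ 11.86 rad/s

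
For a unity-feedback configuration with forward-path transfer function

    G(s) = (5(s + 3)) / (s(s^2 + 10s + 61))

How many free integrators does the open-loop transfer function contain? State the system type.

Type 1

The denominator has 1 factor of s at the origin (free integrator), so this is a Type 1 system.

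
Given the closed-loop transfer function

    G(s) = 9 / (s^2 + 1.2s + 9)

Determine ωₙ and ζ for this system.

Compare the denominator to the standard form s^2 + 2ζωₙs + ωₙ².
ωₙ² = 9, so ωₙ = 3 rad/s.
2ζωₙ = 1.2, so ζ = 1.2/(2·3) = 0.2.

ωₙ = 3 rad/s, ζ = 0.2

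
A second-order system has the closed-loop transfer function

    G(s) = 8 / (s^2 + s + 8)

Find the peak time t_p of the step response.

t_p ≈ 1.128 s

Comparing s^2 + s + 8 to s^2 + 2ζωₙs + ωₙ²: ωₙ = √8 ≈ 2.828 rad/s and ζ = 1/(2·√8) ≈ 0.1768.
ζωₙ = 1/2 = 0.5, so ω_d = ωₙ√(1−ζ²) = √(ωₙ² − (ζωₙ)²) = √(8 − 0.5²) = √7.75 ≈ 2.784 rad/s.
t_p = π/ω_d = π/2.784 ≈ 1.128 s.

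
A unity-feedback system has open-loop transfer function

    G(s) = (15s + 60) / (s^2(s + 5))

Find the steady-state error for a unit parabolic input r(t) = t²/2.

G(s) has 2 poles at the origin.
This is a Type 2 system. Ka = lim_{s→0} s^2·G(s) = 60/5 = 12.
e_ss = 1/Ka = 1/(12) = 1/12 ≈ 0.08333.

e_ss = 0.08333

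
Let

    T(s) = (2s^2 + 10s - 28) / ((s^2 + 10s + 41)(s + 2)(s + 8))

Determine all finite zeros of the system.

Set the numerator to zero: 2s^2 + 10s - 28 = 0, i.e. 2·(s^2 + 5s - 14) = 0.
Factoring: (s + 7)(s - 2) = 0.

s = -7, 2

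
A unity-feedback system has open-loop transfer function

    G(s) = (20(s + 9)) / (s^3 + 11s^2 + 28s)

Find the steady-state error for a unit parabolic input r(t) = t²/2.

G(s) has one pole at the origin.
This is a Type 1 system; Ka = lim_{s→0} s^2·G(s) = 0, so the steady-state error for a parabola input is infinite.

e_ss = ∞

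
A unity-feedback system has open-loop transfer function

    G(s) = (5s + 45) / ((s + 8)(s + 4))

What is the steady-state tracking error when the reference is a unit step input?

e_ss = 0.4156

G(s) has no poles at the origin.
This is a Type 0 system. Kp = lim_{s→0} G(s) = 45/32.
e_ss = 1/(1 + Kp) = 1/(1 + 45/32) = 32/77 ≈ 0.4156.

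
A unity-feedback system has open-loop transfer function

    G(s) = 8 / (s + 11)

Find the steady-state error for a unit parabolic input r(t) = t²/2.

e_ss = ∞

G(s) has no poles at the origin.
This is a Type 0 system; Ka = lim_{s→0} s^2·G(s) = 0, so the steady-state error for a parabola input is infinite.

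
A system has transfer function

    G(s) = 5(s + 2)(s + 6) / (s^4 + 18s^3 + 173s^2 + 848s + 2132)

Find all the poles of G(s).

The poles are the roots of the denominator s^4 + 18s^3 + 173s^2 + 848s + 2132 = 0.
No real roots exist; factor into two real quadratics: (s^2 + 8s + 52)(s^2 + 10s + 41) = 0.
Each quadratic gives a conjugate pair via the quadratic formula.

s = -4 + 6j, -4 - 6j, -5 + 4j, -5 - 4j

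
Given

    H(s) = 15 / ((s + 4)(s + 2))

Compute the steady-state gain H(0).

At s = 0 each factor (s + a) contributes a and each (s^2 + bs + c) contributes c.
H(0) = 15·1 / ((4) · (2)) = 15/8 = 15/8.

H(0) = 15/8 ≈ 1.875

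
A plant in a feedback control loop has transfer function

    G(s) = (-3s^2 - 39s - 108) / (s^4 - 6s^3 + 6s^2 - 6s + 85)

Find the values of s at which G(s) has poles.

s = 4 + j, 4 - j, -1 + 2j, -1 - 2j

The poles are the roots of the denominator s^4 - 6s^3 + 6s^2 - 6s + 85 = 0.
No real roots exist; factor into two real quadratics: (s^2 - 8s + 17)(s^2 + 2s + 5) = 0.
Each quadratic gives a conjugate pair via the quadratic formula.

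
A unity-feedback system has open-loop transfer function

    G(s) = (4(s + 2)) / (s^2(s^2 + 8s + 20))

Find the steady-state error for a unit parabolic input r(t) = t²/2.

G(s) has 2 poles at the origin.
This is a Type 2 system. Ka = lim_{s→0} s^2·G(s) = 8/20 = 2/5.
e_ss = 1/Ka = 1/(2/5) = 5/2 ≈ 2.500.

e_ss = 2.500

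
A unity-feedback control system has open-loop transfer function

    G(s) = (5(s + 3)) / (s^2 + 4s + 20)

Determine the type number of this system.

The denominator has no factor of s at the origin — no free integrator — so this is a Type 0 system.

Type 0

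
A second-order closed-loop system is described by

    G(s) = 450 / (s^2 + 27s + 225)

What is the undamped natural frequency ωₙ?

Compare the denominator to the standard form s^2 + 2ζωₙs + ωₙ².
ωₙ² = 225, so ωₙ = 15 rad/s.

ωₙ = 15 rad/s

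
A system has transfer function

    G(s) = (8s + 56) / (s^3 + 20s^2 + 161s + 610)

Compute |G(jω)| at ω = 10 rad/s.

|G(j10)| ≈ 0.06433

Substitute s = j10: numerator = 56 + j80, denominator = -1390 + j610.
|G(j10)| = |56 + j80| / |-1390 + j610| = 97.652 / 1518.0 ≈ 0.06433.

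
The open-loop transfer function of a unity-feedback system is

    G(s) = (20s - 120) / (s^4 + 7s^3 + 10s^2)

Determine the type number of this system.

Factor s from the denominator: s^4 + 7s^3 + 10s^2 = s^2·(s^2 + 7s + 10).
There are 2 poles at the origin, so the system is Type 2.

Type 2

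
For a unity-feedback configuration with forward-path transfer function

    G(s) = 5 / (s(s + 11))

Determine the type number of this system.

The denominator has 1 factor of s at the origin (free integrator), so this is a Type 1 system.

Type 1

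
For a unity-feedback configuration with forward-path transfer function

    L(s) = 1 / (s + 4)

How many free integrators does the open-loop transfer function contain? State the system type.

Type 0

The denominator has no factor of s at the origin — no free integrator — so this is a Type 0 system.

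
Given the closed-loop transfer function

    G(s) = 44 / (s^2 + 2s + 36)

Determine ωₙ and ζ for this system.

ωₙ = 6 rad/s, ζ ≈ 0.1667

Compare the denominator to the standard form s^2 + 2ζωₙs + ωₙ².
ωₙ² = 36, so ωₙ = 6 rad/s.
2ζωₙ = 2, so ζ = 2/(2·6) ≈ 0.1667.
With ζ = 0.1667 the response is underdamped.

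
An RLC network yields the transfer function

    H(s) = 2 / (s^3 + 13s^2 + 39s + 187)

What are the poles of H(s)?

s = -1 ± 4j, -11

The poles are the roots of the denominator s^3 + 13s^2 + 39s + 187 = 0.
Trying s = -11: the polynomial evaluates to 0, so (s + 11) is a factor.
Dividing out leaves s^2 + 2s + 17 = 0.
The quadratic formula then gives s = -1 ± 4j.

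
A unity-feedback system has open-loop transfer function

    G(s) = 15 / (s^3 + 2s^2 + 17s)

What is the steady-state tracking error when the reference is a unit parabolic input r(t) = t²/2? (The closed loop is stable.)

G(s) has one pole at the origin.
This is a Type 1 system; Ka = lim_{s→0} s^2·G(s) = 0, so the steady-state error for a parabola input is infinite.

e_ss = ∞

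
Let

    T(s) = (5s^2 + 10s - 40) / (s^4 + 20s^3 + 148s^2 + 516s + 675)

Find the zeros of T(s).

Set the numerator to zero: 5s^2 + 10s - 40 = 0, i.e. 5·(s^2 + 2s - 8) = 0.
Factoring: (s - 2)(s + 4) = 0.

s = 2, -4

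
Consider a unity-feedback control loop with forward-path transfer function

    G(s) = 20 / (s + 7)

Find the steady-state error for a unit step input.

e_ss = 0.2593

G(s) has no poles at the origin.
This is a Type 0 system. Kp = lim_{s→0} G(s) = 20/7.
e_ss = 1/(1 + Kp) = 1/(1 + 20/7) = 7/27 ≈ 0.2593.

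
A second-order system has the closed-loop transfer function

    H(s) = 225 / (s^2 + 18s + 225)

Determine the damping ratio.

ζ = 0.6

Compare the denominator to the standard form s^2 + 2ζωₙs + ωₙ².
ωₙ² = 225, so ωₙ = 15 rad/s.
2ζωₙ = 18, so ζ = 18/(2·15) = 0.6.
With ζ = 0.6 the response is underdamped.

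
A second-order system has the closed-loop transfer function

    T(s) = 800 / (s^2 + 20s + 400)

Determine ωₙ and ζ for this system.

Compare the denominator to the standard form s^2 + 2ζωₙs + ωₙ².
ωₙ² = 400, so ωₙ = 20 rad/s.
2ζωₙ = 20, so ζ = 20/(2·20) = 0.5.
With ζ = 0.5 the response is underdamped.

ωₙ = 20 rad/s, ζ = 0.5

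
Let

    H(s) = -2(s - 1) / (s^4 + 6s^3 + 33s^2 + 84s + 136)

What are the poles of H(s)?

The poles are the roots of the denominator s^4 + 6s^3 + 33s^2 + 84s + 136 = 0.
No real roots exist; factor into two real quadratics: (s^2 + 4s + 8)(s^2 + 2s + 17) = 0.
Each quadratic gives a conjugate pair via the quadratic formula.

s = -2 + 2j, -2 - 2j, -1 + 4j, -1 - 4j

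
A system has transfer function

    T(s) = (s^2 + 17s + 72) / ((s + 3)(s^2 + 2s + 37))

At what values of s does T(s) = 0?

s = -9, -8

Set the numerator to zero: s^2 + 17s + 72 = 0.
Factoring: (s + 9)(s + 8) = 0.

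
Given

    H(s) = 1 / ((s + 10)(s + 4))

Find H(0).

H(0) = 1/40 ≈ 0.02500

At s = 0 each factor (s + a) contributes a and each (s^2 + bs + c) contributes c.
H(0) = 1·1 / ((10) · (4)) = 1/40 = 1/40.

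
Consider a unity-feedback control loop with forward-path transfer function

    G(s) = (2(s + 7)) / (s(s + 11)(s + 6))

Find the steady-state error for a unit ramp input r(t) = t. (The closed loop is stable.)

e_ss = 4.714

G(s) has one pole at the origin.
This is a Type 1 system. Kv = lim_{s→0} s·G(s) = 14/66 = 7/33.
e_ss = 1/Kv = 1/(7/33) = 33/7 ≈ 4.714.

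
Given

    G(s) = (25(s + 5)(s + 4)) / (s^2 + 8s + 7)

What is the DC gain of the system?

G(0) = 500/7 ≈ 71.43

Set s = 0: G(0) = (500) / (7) = 500/7.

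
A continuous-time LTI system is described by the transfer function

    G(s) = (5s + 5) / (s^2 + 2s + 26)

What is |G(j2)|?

Substitute s = j2: numerator = 5 + j10, denominator = 22 + j4.
|G(j2)| = |5 + j10| / |22 + j4| = 11.180 / 22.361 = 0.5000.

|G(j2)| = 0.5000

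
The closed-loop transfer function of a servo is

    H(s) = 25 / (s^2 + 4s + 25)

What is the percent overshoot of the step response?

%OS ≈ 25.4%

Comparing s^2 + 4s + 25 to s^2 + 2ζωₙs + ωₙ²: ωₙ = 5 rad/s and ζ = 4/(2·5) = 0.4.
%OS = 100·exp(−πζ/√(1−ζ²)) = 100·exp(−π·0.4/√(1−0.4²)) ≈ 25.4%.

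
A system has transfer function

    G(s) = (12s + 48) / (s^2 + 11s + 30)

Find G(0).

G(0) = 8/5 ≈ 1.600

Set s = 0: G(0) = (48) / (30) = 8/5.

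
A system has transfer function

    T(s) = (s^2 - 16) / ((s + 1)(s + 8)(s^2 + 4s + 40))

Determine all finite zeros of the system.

s = -4, 4

Set the numerator to zero: s^2 - 16 = 0.
Factoring: (s + 4)(s - 4) = 0.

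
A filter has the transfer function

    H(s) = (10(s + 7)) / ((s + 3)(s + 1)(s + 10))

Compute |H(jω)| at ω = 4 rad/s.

Substitute s = j4: numerator = 70 + j40, denominator = -194 + j108.
|H(j4)| = |70 + j40| / |-194 + j108| = 80.623 / 222.04 ≈ 0.3631.

|H(j4)| ≈ 0.3631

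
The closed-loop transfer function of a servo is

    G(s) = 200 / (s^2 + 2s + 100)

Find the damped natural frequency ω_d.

ω_d ≈ 9.950 rad/s

Comparing s^2 + 2s + 100 to s^2 + 2ζωₙs + ωₙ²: ωₙ = 10 rad/s and ζ = 2/(2·10) = 0.1.
ζωₙ = 2/2 = 1, so ω_d = ωₙ√(1−ζ²) = √(ωₙ² − (ζωₙ)²) = √(100 − 1²) = √99 ≈ 9.950 rad/s.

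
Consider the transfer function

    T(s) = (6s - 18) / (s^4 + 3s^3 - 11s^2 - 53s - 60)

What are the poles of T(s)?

The poles are the roots of the denominator s^4 + 3s^3 - 11s^2 - 53s - 60 = 0.
Trying s = 4: the polynomial evaluates to 0, so (s - 4) is a factor.
Dividing out leaves s^3 + 7s^2 + 17s + 15 = 0.
This factors further as (s^2 + 4s + 5)(s + 3) = 0.

s = -2 ± j, 4, -3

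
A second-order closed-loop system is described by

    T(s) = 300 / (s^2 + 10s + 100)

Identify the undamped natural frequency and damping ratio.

Compare the denominator to the standard form s^2 + 2ζωₙs + ωₙ².
ωₙ² = 100, so ωₙ = 10 rad/s.
2ζωₙ = 10, so ζ = 10/(2·10) = 0.5.
With ζ = 0.5 the response is underdamped.

ωₙ = 10 rad/s, ζ = 0.5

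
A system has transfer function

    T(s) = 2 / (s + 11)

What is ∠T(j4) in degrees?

At s = j4: numerator = 2, denominator = 11 + j4.
∠T = ∠num − ∠den = 0° − (19.983°) = -19.98°.

∠T(j4) ≈ -19.98°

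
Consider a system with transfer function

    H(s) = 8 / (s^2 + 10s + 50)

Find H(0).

H(0) = 4/25 ≈ 0.1600

At s = 0 each factor (s + a) contributes a and each (s^2 + bs + c) contributes c.
H(0) = 8·1 / ((50)) = 8/50 = 4/25.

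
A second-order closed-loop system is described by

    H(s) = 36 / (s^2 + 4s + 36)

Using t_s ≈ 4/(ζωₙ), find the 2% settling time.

Comparing s^2 + 4s + 36 to s^2 + 2ζωₙs + ωₙ²: ωₙ = 6 rad/s and ζ = 4/(2·6) ≈ 0.3333.
ζωₙ = 4/2 = 2, so t_s ≈ 4/(ζωₙ) = 4/2 = 2 s.

t_s ≈ 2 s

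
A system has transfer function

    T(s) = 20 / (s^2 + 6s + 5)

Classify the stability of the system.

The denominator s^2 + 6s + 5 factors as (s + 5)(s + 1), giving poles at s = -5, -1.
Since all poles lie strictly in the left half-plane, the system is stable.

stable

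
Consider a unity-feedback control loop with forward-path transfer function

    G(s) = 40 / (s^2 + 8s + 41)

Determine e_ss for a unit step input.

G(s) has no poles at the origin.
This is a Type 0 system. Kp = lim_{s→0} G(s) = 40/41.
e_ss = 1/(1 + Kp) = 1/(1 + 40/41) = 41/81 ≈ 0.5062.

e_ss = 0.5062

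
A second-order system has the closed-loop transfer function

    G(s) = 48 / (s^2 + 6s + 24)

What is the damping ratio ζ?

Compare the denominator to the standard form s^2 + 2ζωₙs + ωₙ².
ωₙ² = 24, so ωₙ = √24 ≈ 4.899 rad/s.
2ζωₙ = 6, so ζ = 6/(2·√24) ≈ 0.6124.

ζ ≈ 0.6124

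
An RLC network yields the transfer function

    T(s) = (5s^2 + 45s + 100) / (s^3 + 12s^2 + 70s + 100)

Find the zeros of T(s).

Set the numerator to zero: 5s^2 + 45s + 100 = 0, i.e. 5·(s^2 + 9s + 20) = 0.
Factoring: (s + 5)(s + 4) = 0.

s = -5, -4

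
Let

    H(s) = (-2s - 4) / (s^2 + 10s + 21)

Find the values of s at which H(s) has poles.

s = -7, -3

The poles are the roots of the denominator s^2 + 10s + 21 = 0.
Factoring: (s + 7)(s + 3) = 0, so s = -7 and s = -3.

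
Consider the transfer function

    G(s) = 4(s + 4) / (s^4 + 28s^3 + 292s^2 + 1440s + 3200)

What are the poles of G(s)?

s = -4 ± 4j, -10, -10

The poles are the roots of the denominator s^4 + 28s^3 + 292s^2 + 1440s + 3200 = 0.
Trying s = -10: the polynomial evaluates to 0, so (s + 10) is a factor.
Dividing out leaves s^3 + 18s^2 + 112s + 320 = 0.
This factors further as (s^2 + 8s + 32)(s + 10) = 0.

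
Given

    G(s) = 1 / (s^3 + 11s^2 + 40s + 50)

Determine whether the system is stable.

The denominator s^3 + 11s^2 + 40s + 50 factors as (s^2 + 6s + 10)(s + 5), giving poles at s = -3 ± j, -5.
Since all poles lie strictly in the left half-plane, the system is stable.

stable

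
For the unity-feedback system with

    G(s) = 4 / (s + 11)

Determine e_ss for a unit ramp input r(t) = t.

G(s) has no poles at the origin.
This is a Type 0 system; Kv = lim_{s→0} s·G(s) = 0, so the steady-state error for a ramp input is infinite.

e_ss = ∞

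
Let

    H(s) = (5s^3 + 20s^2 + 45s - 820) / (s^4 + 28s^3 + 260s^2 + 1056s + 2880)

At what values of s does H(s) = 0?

Set the numerator to zero: 5s^3 + 20s^2 + 45s - 820 = 0, i.e. 5·(s^3 + 4s^2 + 9s - 164) = 0.
Factoring: (s - 4)(s^2 + 8s + 41) = 0.

s = 4, -4 ± 5j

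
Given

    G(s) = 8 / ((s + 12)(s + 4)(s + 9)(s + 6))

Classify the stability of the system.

stable

The poles can be read from the denominator factors: s = -12, -4, -9, -6.
Since all poles lie strictly in the left half-plane, the system is stable.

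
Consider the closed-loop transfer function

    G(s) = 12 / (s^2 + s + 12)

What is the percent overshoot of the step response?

%OS ≈ 63.2%

Comparing s^2 + s + 12 to s^2 + 2ζωₙs + ωₙ²: ωₙ = √12 ≈ 3.464 rad/s and ζ = 1/(2·√12) ≈ 0.1443.
%OS = 100·exp(−πζ/√(1−ζ²)) = 100·exp(−π·0.1443/√(1−0.1443²)) ≈ 63.2%.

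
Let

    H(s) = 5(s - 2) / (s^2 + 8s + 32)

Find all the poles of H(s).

The poles are the roots of the denominator s^2 + 8s + 32 = 0.
Using the quadratic formula: s = (-8 ± √(-64))/2 = -4 ± 4j.

s = -4 + 4j, -4 - 4j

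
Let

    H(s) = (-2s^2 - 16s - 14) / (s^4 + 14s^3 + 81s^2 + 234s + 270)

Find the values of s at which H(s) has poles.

s = -3 ± 3j, -3, -5

The poles are the roots of the denominator s^4 + 14s^3 + 81s^2 + 234s + 270 = 0.
Trying s = -3: the polynomial evaluates to 0, so (s + 3) is a factor.
Dividing out leaves s^3 + 11s^2 + 48s + 90 = 0.
This factors further as (s^2 + 6s + 18)(s + 5) = 0.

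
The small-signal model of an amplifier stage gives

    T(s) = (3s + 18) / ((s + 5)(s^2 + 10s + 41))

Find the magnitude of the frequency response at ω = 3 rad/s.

|T(j3)| ≈ 0.07868

Substitute s = j3: numerator = 18 + j9, denominator = 70 + j246.
|T(j3)| = |18 + j9| / |70 + j246| = 20.125 / 255.77 ≈ 0.07868.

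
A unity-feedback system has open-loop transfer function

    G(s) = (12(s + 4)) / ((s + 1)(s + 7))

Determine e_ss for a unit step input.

G(s) has no poles at the origin.
This is a Type 0 system. Kp = lim_{s→0} G(s) = 48/7.
e_ss = 1/(1 + Kp) = 1/(1 + 48/7) = 7/55 ≈ 0.1273.

e_ss = 0.1273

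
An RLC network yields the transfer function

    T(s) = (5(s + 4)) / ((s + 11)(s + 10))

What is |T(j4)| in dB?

|T(j4)|_dB ≈ -13.0 dB

Substitute s = j4: numerator = 20 + j20, denominator = 94 + j84.
|T(j4)| = |20 + j20| / |94 + j84| = 28.284 / 126.06 ≈ 0.2244.
In decibels: 20·log₁₀(0.2244) ≈ -13.0 dB.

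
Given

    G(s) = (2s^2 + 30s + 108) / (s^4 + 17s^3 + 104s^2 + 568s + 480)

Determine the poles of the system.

The poles are the roots of the denominator s^4 + 17s^3 + 104s^2 + 568s + 480 = 0.
Trying s = -12: the polynomial evaluates to 0, so (s + 12) is a factor.
Dividing out leaves s^3 + 5s^2 + 44s + 40 = 0.
This factors further as (s^2 + 4s + 40)(s + 1) = 0.

s = -2 ± 6j, -12, -1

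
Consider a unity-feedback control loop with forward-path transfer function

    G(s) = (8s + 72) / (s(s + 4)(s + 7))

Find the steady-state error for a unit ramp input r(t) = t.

e_ss = 0.3889

G(s) has one pole at the origin.
This is a Type 1 system. Kv = lim_{s→0} s·G(s) = 72/28 = 18/7.
e_ss = 1/Kv = 1/(18/7) = 7/18 ≈ 0.3889.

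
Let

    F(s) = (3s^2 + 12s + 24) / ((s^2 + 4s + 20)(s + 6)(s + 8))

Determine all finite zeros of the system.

Set the numerator to zero: 3s^2 + 12s + 24 = 0, i.e. 3·(s^2 + 4s + 8) = 0.
Factoring: (s^2 + 4s + 8) = 0.

s = -2 + 2j, -2 - 2j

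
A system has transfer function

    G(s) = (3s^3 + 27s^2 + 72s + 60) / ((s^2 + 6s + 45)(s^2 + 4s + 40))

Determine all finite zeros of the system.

s = -2, -5, -2

Set the numerator to zero: 3s^3 + 27s^2 + 72s + 60 = 0, i.e. 3·(s^3 + 9s^2 + 24s + 20) = 0.
Factoring: (s + 2)^2(s + 5) = 0.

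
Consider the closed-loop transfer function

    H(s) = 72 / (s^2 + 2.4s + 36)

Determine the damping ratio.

Compare the denominator to the standard form s^2 + 2ζωₙs + ωₙ².
ωₙ² = 36, so ωₙ = 6 rad/s.
2ζωₙ = 2.4, so ζ = 2.4/(2·6) = 0.2.

ζ = 0.2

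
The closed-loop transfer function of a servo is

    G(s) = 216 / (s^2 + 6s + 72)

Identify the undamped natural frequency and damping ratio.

Compare the denominator to the standard form s^2 + 2ζωₙs + ωₙ².
ωₙ² = 72, so ωₙ = √72 ≈ 8.485 rad/s.
2ζωₙ = 6, so ζ = 6/(2·√72) ≈ 0.3536.
With ζ = 0.3536 the response is underdamped.

ωₙ ≈ 8.485 rad/s, ζ ≈ 0.3536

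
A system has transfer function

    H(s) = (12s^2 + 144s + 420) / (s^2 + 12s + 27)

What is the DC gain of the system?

Set s = 0: H(0) = (420) / (27) = 140/9.

H(0) = 140/9 ≈ 15.56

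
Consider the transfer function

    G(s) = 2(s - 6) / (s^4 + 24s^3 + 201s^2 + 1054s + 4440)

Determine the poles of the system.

The poles are the roots of the denominator s^4 + 24s^3 + 201s^2 + 1054s + 4440 = 0.
Trying s = -10: the polynomial evaluates to 0, so (s + 10) is a factor.
Dividing out leaves s^3 + 14s^2 + 61s + 444 = 0.
This factors further as (s^2 + 2s + 37)(s + 12) = 0.

s = -1 + 6j, -1 - 6j, -10, -12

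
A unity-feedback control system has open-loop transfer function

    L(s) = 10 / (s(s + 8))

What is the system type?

The denominator has 1 factor of s at the origin (free integrator), so this is a Type 1 system.

Type 1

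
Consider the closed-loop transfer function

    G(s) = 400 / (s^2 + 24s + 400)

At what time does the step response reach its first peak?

Comparing s^2 + 24s + 400 to s^2 + 2ζωₙs + ωₙ²: ωₙ = 20 rad/s and ζ = 24/(2·20) = 0.6.
ζωₙ = 24/2 = 12, so ω_d = ωₙ√(1−ζ²) = √(ωₙ² − (ζωₙ)²) = √(400 − 12²) = √256 = 16 rad/s.
t_p = π/ω_d = π/16 ≈ 0.1963 s.

t_p ≈ 0.1963 s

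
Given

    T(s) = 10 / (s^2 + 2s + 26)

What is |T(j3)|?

Substitute s = j3: numerator = 10, denominator = 17 + j6.
|T(j3)| = |10| / |17 + j6| = 10 / 18.028 ≈ 0.5547.

|T(j3)| ≈ 0.5547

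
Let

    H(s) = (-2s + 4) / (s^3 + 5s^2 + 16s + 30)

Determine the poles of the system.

s = -1 + 3j, -1 - 3j, -3

The poles are the roots of the denominator s^3 + 5s^2 + 16s + 30 = 0.
Trying s = -3: the polynomial evaluates to 0, so (s + 3) is a factor.
Dividing out leaves s^2 + 2s + 10 = 0.
The quadratic formula then gives s = -1 ± 3j.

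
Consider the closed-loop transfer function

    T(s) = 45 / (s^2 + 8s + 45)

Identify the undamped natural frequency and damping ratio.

Compare the denominator to the standard form s^2 + 2ζωₙs + ωₙ².
ωₙ² = 45, so ωₙ = √45 ≈ 6.708 rad/s.
2ζωₙ = 8, so ζ = 8/(2·√45) ≈ 0.5963.
With ζ = 0.5963 the response is underdamped.

ωₙ ≈ 6.708 rad/s, ζ ≈ 0.5963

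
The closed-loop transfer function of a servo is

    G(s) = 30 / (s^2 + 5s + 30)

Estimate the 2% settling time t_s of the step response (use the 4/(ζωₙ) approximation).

t_s ≈ 1.600 s

Comparing s^2 + 5s + 30 to s^2 + 2ζωₙs + ωₙ²: ωₙ = √30 ≈ 5.477 rad/s and ζ = 5/(2·√30) ≈ 0.4564.
ζωₙ = 5/2 = 2.5, so t_s ≈ 4/(ζωₙ) = 4/2.5 = 1.600 s.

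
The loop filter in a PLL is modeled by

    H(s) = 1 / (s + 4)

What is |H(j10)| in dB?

Substitute s = j10: numerator = 1, denominator = 4 + j10.
|H(j10)| = |1| / |4 + j10| = 1 / 10.770 ≈ 0.09285.
In decibels: 20·log₁₀(0.09285) ≈ -20.6 dB.

|H(j10)|_dB ≈ -20.6 dB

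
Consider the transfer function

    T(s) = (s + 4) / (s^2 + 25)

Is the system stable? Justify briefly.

marginally stable

The poles can be read from the denominator factors: s = ±5j.
Since the simple pole(s) at s = 5j, -5j lie on the jω-axis with none in the right half-plane, the system is marginally stable.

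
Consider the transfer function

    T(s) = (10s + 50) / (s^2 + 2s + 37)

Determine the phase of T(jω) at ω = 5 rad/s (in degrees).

∠T(j5) ≈ 5.194°

At s = j5: numerator = 50 + j50, denominator = 12 + j10.
∠T = ∠num − ∠den = 45° − (39.806°) = 5.194°.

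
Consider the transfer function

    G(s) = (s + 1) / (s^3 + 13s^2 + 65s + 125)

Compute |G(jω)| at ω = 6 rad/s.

Substitute s = j6: numerator = 1 + j6, denominator = -343 + j174.
|G(j6)| = |1 + j6| / |-343 + j174| = 6.0828 / 384.61 ≈ 0.01582.

|G(j6)| ≈ 0.01582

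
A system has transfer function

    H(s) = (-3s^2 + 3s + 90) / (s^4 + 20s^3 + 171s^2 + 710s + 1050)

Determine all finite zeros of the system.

Set the numerator to zero: -3s^2 + 3s + 90 = 0, i.e. -3·(s^2 - s - 30) = 0.
Factoring: (s + 5)(s - 6) = 0.

s = -5, 6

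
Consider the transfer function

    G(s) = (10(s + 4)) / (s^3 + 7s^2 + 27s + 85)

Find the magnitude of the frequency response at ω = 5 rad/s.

Substitute s = j5: numerator = 40 + j50, denominator = -90 + j10.
|G(j5)| = |40 + j50| / |-90 + j10| = 64.031 / 90.554 ≈ 0.7071.

|G(j5)| ≈ 0.7071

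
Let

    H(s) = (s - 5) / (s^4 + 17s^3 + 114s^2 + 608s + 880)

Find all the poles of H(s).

The poles are the roots of the denominator s^4 + 17s^3 + 114s^2 + 608s + 880 = 0.
Trying s = -2: the polynomial evaluates to 0, so (s + 2) is a factor.
Dividing out leaves s^3 + 15s^2 + 84s + 440 = 0.
This factors further as (s^2 + 4s + 40)(s + 11) = 0.

s = -2 + 6j, -2 - 6j, -2, -11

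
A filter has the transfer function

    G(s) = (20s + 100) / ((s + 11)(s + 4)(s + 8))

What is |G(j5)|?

|G(j5)| ≈ 0.1938

Substitute s = j5: numerator = 100 + j100, denominator = -223 + j695.
|G(j5)| = |100 + j100| / |-223 + j695| = 141.42 / 729.90 ≈ 0.1938.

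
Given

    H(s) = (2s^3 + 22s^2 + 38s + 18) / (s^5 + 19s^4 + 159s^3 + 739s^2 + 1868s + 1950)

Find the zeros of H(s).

s = -1, -1, -9

Set the numerator to zero: 2s^3 + 22s^2 + 38s + 18 = 0, i.e. 2·(s^3 + 11s^2 + 19s + 9) = 0.
Factoring: (s + 1)^2(s + 9) = 0.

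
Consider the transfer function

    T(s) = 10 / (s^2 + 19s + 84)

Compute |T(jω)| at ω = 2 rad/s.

Substitute s = j2: numerator = 10, denominator = 80 + j38.
|T(j2)| = |10| / |80 + j38| = 10 / 88.566 ≈ 0.1129.

|T(j2)| ≈ 0.1129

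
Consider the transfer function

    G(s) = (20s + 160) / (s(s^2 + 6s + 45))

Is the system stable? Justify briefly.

marginally stable

The poles can be read from the denominator factors: s = 0, -3 ± 6j.
Since the simple pole(s) at s = 0 lie on the jω-axis with none in the right half-plane, the system is marginally stable.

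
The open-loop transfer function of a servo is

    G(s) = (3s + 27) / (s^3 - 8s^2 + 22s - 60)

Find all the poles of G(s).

The poles are the roots of the denominator s^3 - 8s^2 + 22s - 60 = 0.
Trying s = 6: the polynomial evaluates to 0, so (s - 6) is a factor.
Dividing out leaves s^2 - 2s + 10 = 0.
The quadratic formula then gives s = 1 ± 3j.

s = 1 ± 3j, 6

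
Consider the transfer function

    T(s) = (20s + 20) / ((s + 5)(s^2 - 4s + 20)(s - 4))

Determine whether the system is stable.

The poles can be read from the denominator factors: s = -5, 2 + 4j, 2 - 4j, 4.
Since the pole(s) at s = 2 + 4j, 2 - 4j, 4 lie in the right half-plane, the system is unstable.

unstable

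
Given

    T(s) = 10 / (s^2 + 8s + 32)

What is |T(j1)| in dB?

|T(j1)|_dB ≈ -10.1 dB

Substitute s = j1: numerator = 10, denominator = 31 + j8.
|T(j1)| = |10| / |31 + j8| = 10 / 32.016 ≈ 0.3123.
In decibels: 20·log₁₀(0.3123) ≈ -10.1 dB.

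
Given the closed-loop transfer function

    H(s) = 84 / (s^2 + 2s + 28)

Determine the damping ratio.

Compare the denominator to the standard form s^2 + 2ζωₙs + ωₙ².
ωₙ² = 28, so ωₙ = √28 ≈ 5.292 rad/s.
2ζωₙ = 2, so ζ = 2/(2·√28) ≈ 0.1890.

ζ ≈ 0.1890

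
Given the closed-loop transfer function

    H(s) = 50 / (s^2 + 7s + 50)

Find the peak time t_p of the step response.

Comparing s^2 + 7s + 50 to s^2 + 2ζωₙs + ωₙ²: ωₙ = √50 ≈ 7.071 rad/s and ζ = 7/(2·√50) ≈ 0.4950.
ζωₙ = 7/2 = 3.5, so ω_d = ωₙ√(1−ζ²) = √(ωₙ² − (ζωₙ)²) = √(50 − 3.5²) = √37.75 ≈ 6.144 rad/s.
t_p = π/ω_d = π/6.144 ≈ 0.5113 s.

t_p ≈ 0.5113 s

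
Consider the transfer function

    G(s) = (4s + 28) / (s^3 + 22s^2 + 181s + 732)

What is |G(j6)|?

|G(j6)| ≈ 0.04229

Substitute s = j6: numerator = 28 + j24, denominator = -60 + j870.
|G(j6)| = |28 + j24| / |-60 + j870| = 36.878 / 872.07 ≈ 0.04229.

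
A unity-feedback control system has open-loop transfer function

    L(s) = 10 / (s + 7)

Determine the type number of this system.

Type 0

The denominator has no factor of s at the origin — no free integrator — so this is a Type 0 system.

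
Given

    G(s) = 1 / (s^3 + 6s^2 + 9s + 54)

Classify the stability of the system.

The denominator s^3 + 6s^2 + 9s + 54 factors as (s^2 + 9)(s + 6), giving poles at s = ±3j, -6.
Since the simple pole(s) at s = ±3j lie on the jω-axis with none in the right half-plane, the system is marginally stable.

marginally stable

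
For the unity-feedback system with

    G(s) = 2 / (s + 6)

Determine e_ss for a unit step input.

G(s) has no poles at the origin.
This is a Type 0 system. Kp = lim_{s→0} G(s) = 2/6 = 1/3.
e_ss = 1/(1 + Kp) = 1/(1 + 1/3) = 3/4 ≈ 0.7500.

e_ss = 0.7500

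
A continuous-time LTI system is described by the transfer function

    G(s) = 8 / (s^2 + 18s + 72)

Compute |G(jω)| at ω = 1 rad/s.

|G(j1)| ≈ 0.1092

Substitute s = j1: numerator = 8, denominator = 71 + j18.
|G(j1)| = |8| / |71 + j18| = 8 / 73.246 ≈ 0.1092.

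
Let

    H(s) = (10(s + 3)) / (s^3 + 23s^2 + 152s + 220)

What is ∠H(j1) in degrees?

At s = j1: numerator = 30 + j10, denominator = 197 + j151.
∠H = ∠num − ∠den = 18.435° − (37.470°) = -19.04°.

∠H(j1) ≈ -19.04°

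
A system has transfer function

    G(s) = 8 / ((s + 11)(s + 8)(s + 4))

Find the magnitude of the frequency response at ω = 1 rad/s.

Substitute s = j1: numerator = 8, denominator = 329 + j163.
|G(j1)| = |8| / |329 + j163| = 8 / 367.16 ≈ 0.02179.

|G(j1)| ≈ 0.02179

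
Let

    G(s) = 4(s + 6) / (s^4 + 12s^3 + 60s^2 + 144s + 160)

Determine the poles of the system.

s = -2 ± 2j, -4 ± 2j

The poles are the roots of the denominator s^4 + 12s^3 + 60s^2 + 144s + 160 = 0.
No real roots exist; factor into two real quadratics: (s^2 + 4s + 8)(s^2 + 8s + 20) = 0.
Each quadratic gives a conjugate pair via the quadratic formula.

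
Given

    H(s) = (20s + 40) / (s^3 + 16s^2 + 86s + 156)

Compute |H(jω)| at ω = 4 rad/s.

Substitute s = j4: numerator = 40 + j80, denominator = -100 + j280.
|H(j4)| = |40 + j80| / |-100 + j280| = 89.443 / 297.32 ≈ 0.3008.

|H(j4)| ≈ 0.3008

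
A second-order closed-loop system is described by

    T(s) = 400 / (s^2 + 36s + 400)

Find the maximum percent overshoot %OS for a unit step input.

Comparing s^2 + 36s + 400 to s^2 + 2ζωₙs + ωₙ²: ωₙ = 20 rad/s and ζ = 36/(2·20) = 0.9.
%OS = 100·exp(−πζ/√(1−ζ²)) = 100·exp(−π·0.9/√(1−0.9²)) ≈ 0.152%.

%OS ≈ 0.152%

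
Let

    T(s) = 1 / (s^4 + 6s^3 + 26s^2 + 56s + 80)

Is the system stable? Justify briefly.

The denominator s^4 + 6s^3 + 26s^2 + 56s + 80 factors as (s^2 + 4s + 8)(s^2 + 2s + 10), giving poles at s = -2 ± 2j, -1 ± 3j.
Since all poles lie strictly in the left half-plane, the system is stable.

stable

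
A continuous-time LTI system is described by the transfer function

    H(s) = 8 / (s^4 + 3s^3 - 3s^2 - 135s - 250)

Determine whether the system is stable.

The denominator s^4 + 3s^3 - 3s^2 - 135s - 250 factors as (s^2 + 6s + 25)(s - 5)(s + 2), giving poles at s = -3 + 4j, -3 - 4j, 5, -2.
Since the pole(s) at s = 5 lie in the right half-plane, the system is unstable.

unstable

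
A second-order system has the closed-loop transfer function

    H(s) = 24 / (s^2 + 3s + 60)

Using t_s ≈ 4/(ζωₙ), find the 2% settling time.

t_s ≈ 2.667 s

Comparing s^2 + 3s + 60 to s^2 + 2ζωₙs + ωₙ²: ωₙ = √60 ≈ 7.746 rad/s and ζ = 3/(2·√60) ≈ 0.1936.
ζωₙ = 3/2 = 1.5, so t_s ≈ 4/(ζωₙ) = 4/1.5 ≈ 2.667 s.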